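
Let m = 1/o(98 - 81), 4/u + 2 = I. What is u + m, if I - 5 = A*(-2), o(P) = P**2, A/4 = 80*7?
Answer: 3321/1293853 ≈ 0.0025668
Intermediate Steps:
A = 2240 (A = 4*(80*7) = 4*560 = 2240)
I = -4475 (I = 5 + 2240*(-2) = 5 - 4480 = -4475)
u = -4/4477 (u = 4/(-2 - 4475) = 4/(-4477) = 4*(-1/4477) = -4/4477 ≈ -0.00089345)
m = 1/289 (m = 1/((98 - 81)**2) = 1/(17**2) = 1/289 ≈ 0.0034602)
u + m = -4/4477 + 1/289 = 3321/1293853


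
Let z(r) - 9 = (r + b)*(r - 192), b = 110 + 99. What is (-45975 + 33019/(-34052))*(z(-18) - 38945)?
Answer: 61876170096037/17026 ≈ 3.6342e+9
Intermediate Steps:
b = 209
z(r) = 9 + (-192 + r)*(209 + r) (z(r) = 9 + (r + 209)*(r - 192) = 9 + (209 + r)*(-192 + r) = 9 + (-192 + r)*(209 + r))
(-45975 + 33019/(-34052))*(z(-18) - 38945) = (-45975 + 33019/(-34052))*((-40119 + (-18)² + 17*(-18)) - 38945) = (-45975 + 33019*(-1/34052))*((-40119 + 324 - 306) - 38945) = (-45975 - 33019/34052)*(-40101 - 38945) = -1565573719/34052*(-79046) = 61876170096037/17026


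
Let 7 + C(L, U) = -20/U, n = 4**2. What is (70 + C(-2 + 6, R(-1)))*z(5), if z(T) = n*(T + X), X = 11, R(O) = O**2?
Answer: 11008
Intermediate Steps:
n = 16
C(L, U) = -7 - 20/U
z(T) = 176 + 16*T (z(T) = 16*(T + 11) = 16*(11 + T) = 176 + 16*T)
(70 + C(-2 + 6, R(-1)))*z(5) = (70 + (-7 - 20/((-1)**2)))*(176 + 16*5) = (70 + (-7 - 20/1))*(176 + 80) = (70 + (-7 - 20*1))*256 = (70 + (-7 - 20))*256 = (70 - 27)*256 = 43*256 = 11008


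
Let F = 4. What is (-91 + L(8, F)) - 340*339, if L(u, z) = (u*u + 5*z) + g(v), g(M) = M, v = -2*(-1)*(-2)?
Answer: -115271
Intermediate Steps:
v = -4 (v = 2*(-2) = -4)
L(u, z) = -4 + u² + 5*z (L(u, z) = (u*u + 5*z) - 4 = (u² + 5*z) - 4 = -4 + u² + 5*z)
(-91 + L(8, F)) - 340*339 = (-91 + (-4 + 8² + 5*4)) - 340*339 = (-91 + (-4 + 64 + 20)) - 115260 = (-91 + 80) - 115260 = -11 - 115260 = -115271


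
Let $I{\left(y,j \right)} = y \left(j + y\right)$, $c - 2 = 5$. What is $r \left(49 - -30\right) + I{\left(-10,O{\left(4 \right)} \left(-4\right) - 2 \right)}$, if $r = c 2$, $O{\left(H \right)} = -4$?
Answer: $1066$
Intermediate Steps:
$c = 7$ ($c = 2 + 5 = 7$)
$r = 14$ ($r = 7 \cdot 2 = 14$)
$r \left(49 - -30\right) + I{\left(-10,O{\left(4 \right)} \left(-4\right) - 2 \right)} = 14 \left(49 - -30\right) - 10 \left(\left(\left(-4\right) \left(-4\right) - 2\right) - 10\right) = 14 \left(49 + 30\right) - 10 \left(\left(16 - 2\right) - 10\right) = 14 \cdot 79 - 10 \left(14 - 10\right) = 1106 - 40 = 1066$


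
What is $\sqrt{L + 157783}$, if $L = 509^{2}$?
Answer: $4 \sqrt{26054} \approx 645.65$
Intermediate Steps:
$L = 259081$
$\sqrt{L + 157783} = \sqrt{259081 + 157783} = \sqrt{416864} = 4 \sqrt{26054}$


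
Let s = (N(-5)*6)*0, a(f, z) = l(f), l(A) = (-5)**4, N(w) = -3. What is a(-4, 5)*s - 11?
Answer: -11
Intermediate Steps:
l(A) = 625
a(f, z) = 625
s = 0 (s = -3*6*0 = -18*0 = 0)
a(-4, 5)*s - 11 = 625*0 - 11 = 0 - 11 = -11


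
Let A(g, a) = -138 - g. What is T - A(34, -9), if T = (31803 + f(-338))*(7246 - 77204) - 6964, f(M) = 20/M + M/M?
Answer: -376016023476/169 ≈ -2.2249e+9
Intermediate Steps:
f(M) = 1 + 20/M (f(M) = 20/M + 1 = 1 + 20/M)
T = -376016052544/169 (T = (31803 + (20 - 338)/(-338))*(7246 - 77204) - 6964 = (31803 - 1/338*(-318))*(-69958) - 6964 = (31803 + 159/169)*(-69958) - 6964 = (5374866/169)*(-69958) - 6964 = -376014875628/169 - 6964 = -376016052544/169 ≈ -2.2249e+9)
T - A(34, -9) = -376016052544/169 - (-138 - 1*34) = -376016052544/169 - (-138 - 34) = -376016052544/169 - 1*(-172) = -376016052544/169 + 172 = -376016023476/169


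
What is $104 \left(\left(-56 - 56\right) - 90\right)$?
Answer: $-21008$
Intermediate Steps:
$104 \left(\left(-56 - 56\right) - 90\right) = 104 \left(-112 - 90\right) = 104 \left(-202\right) = -21008$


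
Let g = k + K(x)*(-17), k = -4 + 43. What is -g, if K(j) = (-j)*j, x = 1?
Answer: -56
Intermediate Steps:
k = 39
K(j) = -j²
g = 56 (g = 39 - 1*1²*(-17) = 39 - 1*1*(-17) = 39 - 1*(-17) = 39 + 17 = 56)
-g = -1*56 = -56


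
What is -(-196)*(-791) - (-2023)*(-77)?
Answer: -310807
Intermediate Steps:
-(-196)*(-791) - (-2023)*(-77) = -196*791 - 1*155771 = -155036 - 155771 = -310807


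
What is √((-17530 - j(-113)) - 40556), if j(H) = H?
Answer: I*√57973 ≈ 240.78*I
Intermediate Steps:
√((-17530 - j(-113)) - 40556) = √((-17530 - 1*(-113)) - 40556) = √((-17530 + 113) - 40556) = √(-17417 - 40556) = √(-57973) = I*√57973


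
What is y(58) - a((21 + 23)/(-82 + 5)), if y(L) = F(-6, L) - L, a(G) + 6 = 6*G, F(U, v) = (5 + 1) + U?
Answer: -340/7 ≈ -48.571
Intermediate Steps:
F(U, v) = 6 + U
a(G) = -6 + 6*G
y(L) = -L (y(L) = (6 - 6) - L = 0 - L = -L)
y(58) - a((21 + 23)/(-82 + 5)) = -1*58 - (-6 + 6*((21 + 23)/(-82 + 5))) = -58 - (-6 + 6*(44/(-77))) = -58 - (-6 + 6*(44*(-1/77))) = -58 - (-6 + 6*(-4/7)) = -58 - (-6 - 24/7) = -58 - 1*(-66/7) = -58 + 66/7 = -340/7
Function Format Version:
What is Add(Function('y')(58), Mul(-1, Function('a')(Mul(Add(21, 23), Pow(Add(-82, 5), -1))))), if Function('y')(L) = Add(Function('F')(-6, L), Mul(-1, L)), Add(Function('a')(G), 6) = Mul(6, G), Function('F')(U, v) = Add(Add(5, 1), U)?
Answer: Rational(-340, 7) ≈ -48.571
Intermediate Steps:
Function('F')(U, v) = Add(6, U)
Function('a')(G) = Add(-6, Mul(6, G))
Function('y')(L) = Mul(-1, L) (Function('y')(L) = Add(Add(6, -6), Mul(-1, L)) = Add(0, Mul(-1, L)) = Mul(-1, L))
Add(Function('y')(58), Mul(-1, Function('a')(Mul(Add(21, 23), Pow(Add(-82, 5), -1))))) = Add(Mul(-1, 58), Mul(-1, Add(-6, Mul(6, Mul(Add(21, 23), Pow(Add(-82, 5), -1)))))) = Add(-58, Mul(-1, Add(-6, Mul(6, Mul(44, Pow(-77, -1)))))) = Add(-58, Mul(-1, Add(-6, Mul(6, Mul(44, Rational(-1, 77)))))) = Add(-58, Mul(-1, Add(-6, Mul(6, Rational(-4, 7))))) = Add(-58, Mul(-1, Add(-6, Rational(-24, 7)))) = Add(-58, Mul(-1, Rational(-66, 7))) = Add(-58, Rational(66, 7)) = Rational(-340, 7)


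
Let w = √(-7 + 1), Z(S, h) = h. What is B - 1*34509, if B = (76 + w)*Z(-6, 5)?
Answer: -34129 + 5*I*√6 ≈ -34129.0 + 12.247*I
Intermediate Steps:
w = I*√6 (w = √(-6) = I*√6 ≈ 2.4495*I)
B = 380 + 5*I*√6 (B = (76 + I*√6)*5 = 380 + 5*I*√6 ≈ 380.0 + 12.247*I)
B - 1*34509 = (380 + 5*I*√6) - 1*34509 = (380 + 5*I*√6) - 34509 = -34129 + 5*I*√6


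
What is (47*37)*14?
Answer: 24346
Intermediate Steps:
(47*37)*14 = 1739*14 = 24346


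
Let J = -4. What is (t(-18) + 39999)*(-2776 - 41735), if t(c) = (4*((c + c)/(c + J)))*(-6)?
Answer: -19565121627/11 ≈ -1.7786e+9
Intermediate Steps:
t(c) = -48*c/(-4 + c) (t(c) = (4*((c + c)/(c - 4)))*(-6) = (4*((2*c)/(-4 + c)))*(-6) = (4*(2*c/(-4 + c)))*(-6) = (8*c/(-4 + c))*(-6) = -48*c/(-4 + c))
(t(-18) + 39999)*(-2776 - 41735) = (-48*(-18)/(-4 - 18) + 39999)*(-2776 - 41735) = (-48*(-18)/(-22) + 39999)*(-44511) = (-48*(-18)*(-1/22) + 39999)*(-44511) = (-432/11 + 39999)*(-44511) = (439557/11)*(-44511) = -19565121627/11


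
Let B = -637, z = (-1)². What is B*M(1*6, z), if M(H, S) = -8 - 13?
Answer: 13377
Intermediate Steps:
z = 1
M(H, S) = -21
B*M(1*6, z) = -637*(-21) = 13377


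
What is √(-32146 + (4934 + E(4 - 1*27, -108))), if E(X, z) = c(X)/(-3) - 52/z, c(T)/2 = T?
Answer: I*√2202891/9 ≈ 164.91*I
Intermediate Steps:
c(T) = 2*T
E(X, z) = -52/z - 2*X/3 (E(X, z) = (2*X)/(-3) - 52/z = (2*X)*(-⅓) - 52/z = -2*X/3 - 52/z = -52/z - 2*X/3)
√(-32146 + (4934 + E(4 - 1*27, -108))) = √(-32146 + (4934 + (-52/(-108) - 2*(4 - 1*27)/3))) = √(-32146 + (4934 + (-52*(-1/108) - 2*(4 - 27)/3))) = √(-32146 + (4934 + (13/27 - ⅔*(-23)))) = √(-32146 + (4934 + (13/27 + 46/3))) = √(-32146 + (4934 + 427/27)) = √(-32146 + 133645/27) = √(-734297/27) = I*√2202891/9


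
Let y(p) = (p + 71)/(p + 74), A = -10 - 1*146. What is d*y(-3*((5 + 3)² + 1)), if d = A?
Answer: -19344/121 ≈ -159.87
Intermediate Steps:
A = -156 (A = -10 - 146 = -156)
d = -156
y(p) = (71 + p)/(74 + p)
d*y(-3*((5 + 3)² + 1)) = -156*(71 - 3*((5 + 3)² + 1))/(74 - 3*((5 + 3)² + 1)) = -156*(71 - 3*(8² + 1))/(74 - 3*(8² + 1)) = -156*(71 - 3*(64 + 1))/(74 - 3*(64 + 1)) = -156*(71 - 3*65)/(74 - 3*65) = -156*(71 - 195)/(74 - 195) = -156*(-124)/(-121) = -(-156)*(-124)/121 = -156*124/121 = -19344/121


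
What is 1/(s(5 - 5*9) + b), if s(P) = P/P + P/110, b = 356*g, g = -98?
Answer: -11/383761 ≈ -2.8664e-5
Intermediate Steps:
b = -34888 (b = 356*(-98) = -34888)
s(P) = 1 + P/110 (s(P) = 1 + P*(1/110) = 1 + P/110)
1/(s(5 - 5*9) + b) = 1/((1 + (5 - 5*9)/110) - 34888) = 1/((1 + (5 - 45)/110) - 34888) = 1/((1 + (1/110)*(-40)) - 34888) = 1/((1 - 4/11) - 34888) = 1/(7/11 - 34888) = 1/(-383761/11) = -11/383761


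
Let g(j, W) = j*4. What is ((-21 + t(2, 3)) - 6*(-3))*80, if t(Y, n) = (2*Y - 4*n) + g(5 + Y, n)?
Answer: 1360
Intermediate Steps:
g(j, W) = 4*j
t(Y, n) = 20 - 4*n + 6*Y (t(Y, n) = (2*Y - 4*n) + 4*(5 + Y) = (-4*n + 2*Y) + (20 + 4*Y) = 20 - 4*n + 6*Y)
((-21 + t(2, 3)) - 6*(-3))*80 = ((-21 + (20 - 4*3 + 6*2)) - 6*(-3))*80 = ((-21 + (20 - 12 + 12)) - 1*(-18))*80 = ((-21 + 20) + 18)*80 = (-1 + 18)*80 = 17*80 = 1360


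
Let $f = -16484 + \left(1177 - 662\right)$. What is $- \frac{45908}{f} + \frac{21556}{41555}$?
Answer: $\frac{2251934704}{663591795} \approx 3.3936$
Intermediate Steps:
$f = -15969$ ($f = -16484 + \left(1177 - 662\right) = -16484 + 515 = -15969$)
$- \frac{45908}{f} + \frac{21556}{41555} = - \frac{45908}{-15969} + \frac{21556}{41555} = \left(-45908\right) \left(- \frac{1}{15969}\right) + 21556 \cdot \frac{1}{41555} = \frac{45908}{15969} + \frac{21556}{41555} = \frac{2251934704}{663591795}$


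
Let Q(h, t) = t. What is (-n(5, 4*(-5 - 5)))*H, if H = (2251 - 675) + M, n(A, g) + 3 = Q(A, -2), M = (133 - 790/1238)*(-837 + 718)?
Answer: -43871820/619 ≈ -70875.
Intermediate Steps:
M = -9749908/619 (M = (133 - 790*1/1238)*(-119) = (133 - 395/619)*(-119) = (81932/619)*(-119) = -9749908/619 ≈ -15751.)
n(A, g) = -5 (n(A, g) = -3 - 2 = -5)
H = -8774364/619 (H = (2251 - 675) - 9749908/619 = 1576 - 9749908/619 = -8774364/619 ≈ -14175.)
(-n(5, 4*(-5 - 5)))*H = -1*(-5)*(-8774364/619) = 5*(-8774364/619) = -43871820/619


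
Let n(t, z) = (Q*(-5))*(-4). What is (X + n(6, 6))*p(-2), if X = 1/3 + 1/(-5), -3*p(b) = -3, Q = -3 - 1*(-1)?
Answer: -598/15 ≈ -39.867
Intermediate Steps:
Q = -2 (Q = -3 + 1 = -2)
n(t, z) = -40 (n(t, z) = -2*(-5)*(-4) = 10*(-4) = -40)
p(b) = 1 (p(b) = -⅓*(-3) = 1)
X = 2/15 (X = 1*(⅓) + 1*(-⅕) = ⅓ - ⅕ = 2/15 ≈ 0.13333)
(X + n(6, 6))*p(-2) = (2/15 - 40)*1 = -598/15*1 = -598/15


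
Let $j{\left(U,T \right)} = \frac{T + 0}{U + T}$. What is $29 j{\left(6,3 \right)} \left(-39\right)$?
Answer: $-377$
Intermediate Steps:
$j{\left(U,T \right)} = \frac{T}{T + U}$
$29 j{\left(6,3 \right)} \left(-39\right) = 29 \frac{3}{3 + 6} \left(-39\right) = 29 \cdot \frac{3}{9} \left(-39\right) = 29 \cdot 3 \cdot \frac{1}{9} \left(-39\right) = 29 \cdot \frac{1}{3} \left(-39\right) = \frac{29}{3} \left(-39\right) = -377$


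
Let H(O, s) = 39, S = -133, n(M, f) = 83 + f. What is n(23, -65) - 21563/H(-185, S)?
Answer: -20861/39 ≈ -534.90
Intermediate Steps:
n(23, -65) - 21563/H(-185, S) = (83 - 65) - 21563/39 = 18 - 21563*1/39 = 18 - 21563/39 = -20861/39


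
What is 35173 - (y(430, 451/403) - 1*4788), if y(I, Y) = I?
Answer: 39531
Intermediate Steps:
35173 - (y(430, 451/403) - 1*4788) = 35173 - (430 - 1*4788) = 35173 - (430 - 4788) = 35173 - 1*(-4358) = 35173 + 4358 = 39531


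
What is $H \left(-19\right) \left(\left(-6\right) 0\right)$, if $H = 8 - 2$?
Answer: $0$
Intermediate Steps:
$H = 6$
$H \left(-19\right) \left(\left(-6\right) 0\right) = 6 \left(-19\right) \left(\left(-6\right) 0\right) = \left(-114\right) 0 = 0$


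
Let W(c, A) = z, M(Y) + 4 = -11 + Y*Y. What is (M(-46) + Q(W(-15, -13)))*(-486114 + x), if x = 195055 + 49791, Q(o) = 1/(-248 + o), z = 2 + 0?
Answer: -62349079730/123 ≈ -5.0690e+8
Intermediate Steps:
M(Y) = -15 + Y² (M(Y) = -4 + (-11 + Y*Y) = -4 + (-11 + Y²) = -15 + Y²)
z = 2
W(c, A) = 2
x = 244846
(M(-46) + Q(W(-15, -13)))*(-486114 + x) = ((-15 + (-46)²) + 1/(-248 + 2))*(-486114 + 244846) = ((-15 + 2116) + 1/(-246))*(-241268) = (2101 - 1/246)*(-241268) = (516845/246)*(-241268) = -62349079730/123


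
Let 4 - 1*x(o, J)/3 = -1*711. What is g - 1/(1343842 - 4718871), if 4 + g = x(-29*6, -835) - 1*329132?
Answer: -1103604107738/3375029 ≈ -3.2699e+5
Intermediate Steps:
x(o, J) = 2145 (x(o, J) = 12 - (-3)*711 = 12 - 3*(-711) = 12 + 2133 = 2145)
g = -326991 (g = -4 + (2145 - 1*329132) = -4 + (2145 - 329132) = -4 - 326987 = -326991)
g - 1/(1343842 - 4718871) = -326991 - 1/(1343842 - 4718871) = -326991 - 1/(-3375029) = -326991 - 1*(-1/3375029) = -326991 + 1/3375029 = -1103604107738/3375029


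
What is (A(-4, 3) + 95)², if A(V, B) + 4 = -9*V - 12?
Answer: 13225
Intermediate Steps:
A(V, B) = -16 - 9*V (A(V, B) = -4 + (-9*V - 12) = -4 + (-12 - 9*V) = -16 - 9*V)
(A(-4, 3) + 95)² = ((-16 - 9*(-4)) + 95)² = ((-16 + 36) + 95)² = (20 + 95)² = 115² = 13225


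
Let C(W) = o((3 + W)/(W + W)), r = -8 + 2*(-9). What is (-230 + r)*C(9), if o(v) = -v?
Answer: 512/3 ≈ 170.67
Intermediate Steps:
r = -26 (r = -8 - 18 = -26)
C(W) = -(3 + W)/(2*W) (C(W) = -(3 + W)/(W + W) = -(3 + W)/(2*W))
(-230 + r)*C(9) = (-230 - 26)*((½)*(-3 - 1*9)/9) = -128*(-3 - 9)/9 = -128*(-12)/9 = -256*(-⅔) = 512/3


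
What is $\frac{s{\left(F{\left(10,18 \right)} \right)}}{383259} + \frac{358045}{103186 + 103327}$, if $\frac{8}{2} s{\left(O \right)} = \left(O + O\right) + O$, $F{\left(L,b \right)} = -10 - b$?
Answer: $\frac{45739877294}{26382655289} \approx 1.7337$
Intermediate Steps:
$s{\left(O \right)} = \frac{3 O}{4}$ ($s{\left(O \right)} = \frac{\left(O + O\right) + O}{4} = \frac{2 O + O}{4} = \frac{3 O}{4}$)
$\frac{s{\left(F{\left(10,18 \right)} \right)}}{383259} + \frac{358045}{103186 + 103327} = \frac{\frac{3}{4} \left(-10 - 18\right)}{383259} + \frac{358045}{103186 + 103327} = \frac{3 \left(-10 - 18\right)}{4} \cdot \frac{1}{383259} + \frac{358045}{206513} = \frac{3}{4} \left(-28\right) \frac{1}{383259} + 358045 \cdot \frac{1}{206513} = \left(-21\right) \frac{1}{383259} + \frac{358045}{206513} = - \frac{7}{127753} + \frac{358045}{206513} = \frac{45739877294}{26382655289}$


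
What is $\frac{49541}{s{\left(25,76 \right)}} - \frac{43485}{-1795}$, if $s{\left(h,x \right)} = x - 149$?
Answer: $- \frac{17150338}{26207} \approx -654.42$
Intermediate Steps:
$s{\left(h,x \right)} = -149 + x$
$\frac{49541}{s{\left(25,76 \right)}} - \frac{43485}{-1795} = \frac{49541}{-149 + 76} - \frac{43485}{-1795} = \frac{49541}{-73} - - \frac{8697}{359} = 49541 \left(- \frac{1}{73}\right) + \frac{8697}{359} = - \frac{49541}{73} + \frac{8697}{359} = - \frac{17150338}{26207}$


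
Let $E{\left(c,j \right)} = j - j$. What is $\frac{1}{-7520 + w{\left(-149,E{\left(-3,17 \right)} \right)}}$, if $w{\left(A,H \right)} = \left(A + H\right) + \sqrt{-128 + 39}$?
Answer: $- \frac{7669}{58813650} - \frac{i \sqrt{89}}{58813650} \approx -0.00013039 - 1.604 \cdot 10^{-7} i$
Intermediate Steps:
$E{\left(c,j \right)} = 0$
$w{\left(A,H \right)} = A + H + i \sqrt{89}$ ($w{\left(A,H \right)} = \left(A + H\right) + \sqrt{-89} = \left(A + H\right) + i \sqrt{89} = A + H + i \sqrt{89}$)
$\frac{1}{-7520 + w{\left(-149,E{\left(-3,17 \right)} \right)}} = \frac{1}{-7520 + \left(-149 + 0 + i \sqrt{89}\right)} = \frac{1}{-7520 - \left(149 - i \sqrt{89}\right)} = \frac{1}{-7669 + i \sqrt{89}}$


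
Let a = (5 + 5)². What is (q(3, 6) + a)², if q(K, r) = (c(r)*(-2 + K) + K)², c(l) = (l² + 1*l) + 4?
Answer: 6255001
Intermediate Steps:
c(l) = 4 + l + l² (c(l) = (l² + l) + 4 = (l + l²) + 4 = 4 + l + l²)
q(K, r) = (K + (-2 + K)*(4 + r + r²))² (q(K, r) = ((4 + r + r²)*(-2 + K) + K)² = ((-2 + K)*(4 + r + r²) + K)² = (K + (-2 + K)*(4 + r + r²))²)
a = 100 (a = 10² = 100)
(q(3, 6) + a)² = ((-8 + 3 - 2*6 - 2*6² + 3*(4 + 6 + 6²))² + 100)² = ((-8 + 3 - 12 - 2*36 + 3*(4 + 6 + 36))² + 100)² = ((-8 + 3 - 12 - 72 + 3*46)² + 100)² = ((-8 + 3 - 12 - 72 + 138)² + 100)² = (49² + 100)² = (2401 + 100)² = 2501² = 6255001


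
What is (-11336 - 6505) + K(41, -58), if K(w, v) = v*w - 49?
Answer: -20268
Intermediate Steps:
K(w, v) = -49 + v*w
(-11336 - 6505) + K(41, -58) = (-11336 - 6505) + (-49 - 58*41) = -17841 + (-49 - 2378) = -17841 - 2427 = -20268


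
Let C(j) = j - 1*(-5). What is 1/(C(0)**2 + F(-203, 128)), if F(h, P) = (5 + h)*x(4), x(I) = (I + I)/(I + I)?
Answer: -1/173 ≈ -0.0057803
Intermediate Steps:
C(j) = 5 + j (C(j) = j + 5 = 5 + j)
x(I) = 1 (x(I) = (2*I)/((2*I)) = (2*I)*(1/(2*I)) = 1)
F(h, P) = 5 + h (F(h, P) = (5 + h)*1 = 5 + h)
1/(C(0)**2 + F(-203, 128)) = 1/((5 + 0)**2 + (5 - 203)) = 1/(5**2 - 198) = 1/(25 - 198) = 1/(-173) = -1/173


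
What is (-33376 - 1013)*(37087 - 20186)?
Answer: -581208489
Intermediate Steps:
(-33376 - 1013)*(37087 - 20186) = -34389*16901 = -581208489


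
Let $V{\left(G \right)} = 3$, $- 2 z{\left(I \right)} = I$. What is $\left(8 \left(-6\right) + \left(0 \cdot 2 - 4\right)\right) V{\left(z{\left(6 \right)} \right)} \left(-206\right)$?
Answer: $32136$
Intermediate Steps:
$z{\left(I \right)} = - \frac{I}{2}$
$\left(8 \left(-6\right) + \left(0 \cdot 2 - 4\right)\right) V{\left(z{\left(6 \right)} \right)} \left(-206\right) = \left(8 \left(-6\right) + \left(0 \cdot 2 - 4\right)\right) 3 \left(-206\right) = \left(-48 + \left(0 - 4\right)\right) 3 \left(-206\right) = \left(-48 - 4\right) 3 \left(-206\right) = \left(-52\right) 3 \left(-206\right) = \left(-156\right) \left(-206\right) = 32136$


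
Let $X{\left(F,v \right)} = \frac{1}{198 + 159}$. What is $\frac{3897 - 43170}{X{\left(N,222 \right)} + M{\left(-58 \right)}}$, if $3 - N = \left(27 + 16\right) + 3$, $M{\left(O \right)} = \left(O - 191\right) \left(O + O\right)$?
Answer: $- \frac{14020461}{10311589} \approx -1.3597$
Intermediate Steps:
$M{\left(O \right)} = 2 O \left(-191 + O\right)$ ($M{\left(O \right)} = \left(-191 + O\right) 2 O = 2 O \left(-191 + O\right)$)
$N = -43$ ($N = 3 - \left(\left(27 + 16\right) + 3\right) = 3 - \left(43 + 3\right) = 3 - 46 = -43$)
$X{\left(F,v \right)} = \frac{1}{357}$
$\frac{3897 - 43170}{X{\left(N,222 \right)} + M{\left(-58 \right)}} = \frac{3897 - 43170}{\frac{1}{357} + 2 \left(-58\right) \left(-191 - 58\right)} = - \frac{39273}{\frac{1}{357} + 2 \left(-58\right) \left(-249\right)} = - \frac{39273}{\frac{1}{357} + 28884} = - \frac{39273}{\frac{10311589}{357}} = \left(-39273\right) \frac{357}{10311589} = - \frac{14020461}{10311589}$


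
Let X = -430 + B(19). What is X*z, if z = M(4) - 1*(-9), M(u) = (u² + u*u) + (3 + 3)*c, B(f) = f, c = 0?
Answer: -16851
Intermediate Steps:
X = -411 (X = -430 + 19 = -411)
M(u) = 2*u² (M(u) = (u² + u*u) + (3 + 3)*0 = (u² + u²) + 6*0 = 2*u² + 0 = 2*u²)
z = 41 (z = 2*4² - 1*(-9) = 2*16 + 9 = 32 + 9 = 41)
X*z = -411*41 = -16851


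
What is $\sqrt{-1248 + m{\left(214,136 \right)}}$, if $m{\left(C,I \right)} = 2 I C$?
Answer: $8 \sqrt{890} \approx 238.66$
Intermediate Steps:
$m{\left(C,I \right)} = 2 C I$
$\sqrt{-1248 + m{\left(214,136 \right)}} = \sqrt{-1248 + 2 \cdot 214 \cdot 136} = \sqrt{-1248 + 58208} = \sqrt{56960} = 8 \sqrt{890}$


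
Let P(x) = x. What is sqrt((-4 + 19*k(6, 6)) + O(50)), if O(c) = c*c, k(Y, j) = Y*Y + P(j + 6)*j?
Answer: 2*sqrt(1137) ≈ 67.439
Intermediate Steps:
k(Y, j) = Y**2 + j*(6 + j) (k(Y, j) = Y*Y + (j + 6)*j = Y**2 + (6 + j)*j = Y**2 + j*(6 + j))
O(c) = c**2
sqrt((-4 + 19*k(6, 6)) + O(50)) = sqrt((-4 + 19*(6**2 + 6*(6 + 6))) + 50**2) = sqrt((-4 + 19*(36 + 6*12)) + 2500) = sqrt((-4 + 19*(36 + 72)) + 2500) = sqrt((-4 + 19*108) + 2500) = sqrt((-4 + 2052) + 2500) = sqrt(2048 + 2500) = sqrt(4548) = 2*sqrt(1137)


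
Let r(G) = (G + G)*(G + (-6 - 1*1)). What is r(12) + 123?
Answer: 243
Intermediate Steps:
r(G) = 2*G*(-7 + G) (r(G) = (2*G)*(G + (-6 - 1)) = (2*G)*(G - 7) = (2*G)*(-7 + G) = 2*G*(-7 + G))
r(12) + 123 = 2*12*(-7 + 12) + 123 = 2*12*5 + 123 = 120 + 123 = 243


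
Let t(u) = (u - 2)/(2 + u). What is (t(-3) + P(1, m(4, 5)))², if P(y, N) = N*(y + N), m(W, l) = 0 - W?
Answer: 289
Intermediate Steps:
m(W, l) = -W
P(y, N) = N*(N + y)
t(u) = (-2 + u)/(2 + u)
(t(-3) + P(1, m(4, 5)))² = ((-2 - 3)/(2 - 3) + (-1*4)*(-1*4 + 1))² = (-5/(-1) - 4*(-4 + 1))² = (-1*(-5) - 4*(-3))² = (5 + 12)² = 17² = 289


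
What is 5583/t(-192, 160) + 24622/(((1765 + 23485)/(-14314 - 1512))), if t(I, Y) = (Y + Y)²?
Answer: -798036777641/51712000 ≈ -15432.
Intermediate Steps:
t(I, Y) = 4*Y² (t(I, Y) = (2*Y)² = 4*Y²)
5583/t(-192, 160) + 24622/(((1765 + 23485)/(-14314 - 1512))) = 5583/((4*160²)) + 24622/(((1765 + 23485)/(-14314 - 1512))) = 5583/((4*25600)) + 24622/((25250/(-15826))) = 5583/102400 + 24622/((25250*(-1/15826))) = 5583*(1/102400) + 24622/(-12625/7913) = 5583/102400 + 24622*(-7913/12625) = 5583/102400 - 194833886/12625 = -798036777641/51712000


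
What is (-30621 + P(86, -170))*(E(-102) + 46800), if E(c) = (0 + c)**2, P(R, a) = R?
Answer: -1746724140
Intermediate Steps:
E(c) = c**2
(-30621 + P(86, -170))*(E(-102) + 46800) = (-30621 + 86)*((-102)**2 + 46800) = -30535*(10404 + 46800) = -30535*57204 = -1746724140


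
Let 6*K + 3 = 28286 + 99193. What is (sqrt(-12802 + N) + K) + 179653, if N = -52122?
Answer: 200899 + 2*I*sqrt(16231) ≈ 2.009e+5 + 254.8*I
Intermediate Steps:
K = 21246 (K = -1/2 + (28286 + 99193)/6 = -1/2 + (1/6)*127479 = -1/2 + 42493/2 = 21246)
(sqrt(-12802 + N) + K) + 179653 = (sqrt(-12802 - 52122) + 21246) + 179653 = (sqrt(-64924) + 21246) + 179653 = (2*I*sqrt(16231) + 21246) + 179653 = (21246 + 2*I*sqrt(16231)) + 179653 = 200899 + 2*I*sqrt(16231)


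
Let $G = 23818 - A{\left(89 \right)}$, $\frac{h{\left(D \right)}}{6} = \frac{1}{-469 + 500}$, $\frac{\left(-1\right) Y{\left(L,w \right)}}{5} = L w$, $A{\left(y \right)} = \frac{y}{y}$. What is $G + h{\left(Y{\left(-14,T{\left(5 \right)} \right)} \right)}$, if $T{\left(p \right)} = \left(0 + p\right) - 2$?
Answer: $\frac{738333}{31} \approx 23817.0$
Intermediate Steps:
$T{\left(p \right)} = -2 + p$ ($T{\left(p \right)} = p - 2 = -2 + p$)
$A{\left(y \right)} = 1$
$Y{\left(L,w \right)} = - 5 L w$
$h{\left(D \right)} = \frac{6}{31}$ ($h{\left(D \right)} = \frac{6}{-469 + 500} = \frac{6}{31}$)
$G = 23817$ ($G = 23818 - 1 = 23817$)
$G + h{\left(Y{\left(-14,T{\left(5 \right)} \right)} \right)} = 23817 + \frac{6}{31} = \frac{738333}{31}$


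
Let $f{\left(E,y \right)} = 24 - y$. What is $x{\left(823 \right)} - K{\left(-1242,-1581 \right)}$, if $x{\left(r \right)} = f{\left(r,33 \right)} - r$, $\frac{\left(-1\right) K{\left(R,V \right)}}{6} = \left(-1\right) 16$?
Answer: $-928$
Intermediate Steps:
$K{\left(R,V \right)} = 96$ ($K{\left(R,V \right)} = - 6 \left(\left(-1\right) 16\right) = \left(-6\right) \left(-16\right) = 96$)
$x{\left(r \right)} = -9 - r$ ($x{\left(r \right)} = \left(24 - 33\right) - r = -9 - r$)
$x{\left(823 \right)} - K{\left(-1242,-1581 \right)} = \left(-9 - 823\right) - 96 = -832 - 96 = -928$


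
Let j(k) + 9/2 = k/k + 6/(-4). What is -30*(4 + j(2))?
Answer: 30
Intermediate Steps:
j(k) = -5 (j(k) = -9/2 + (k/k + 6/(-4)) = -9/2 + (1 + 6*(-¼)) = -9/2 + (1 - 3/2) = -9/2 - ½ = -5)
-30*(4 + j(2)) = -30*(4 - 5) = -30*(-1) = 30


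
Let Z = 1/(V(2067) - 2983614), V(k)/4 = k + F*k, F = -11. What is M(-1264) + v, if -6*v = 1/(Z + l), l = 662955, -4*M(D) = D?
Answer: 642369520139955/2032814938769 ≈ 316.00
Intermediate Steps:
M(D) = -D/4
V(k) = -40*k (V(k) = 4*(k - 11*k) = 4*(-10*k) = -40*k)
Z = -1/3066294 (Z = 1/(-40*2067 - 2983614) = 1/(-82680 - 2983614) = 1/(-3066294) = -1/3066294 ≈ -3.2613e-7)
v = -511049/2032814938769 (v = -1/(6*(-1/3066294 + 662955)) = -1/(6*2032814938769/3066294) = -1/6*3066294/2032814938769 = -511049/2032814938769 ≈ -2.5140e-7)
M(-1264) + v = -1/4*(-1264) - 511049/2032814938769 = 316 - 511049/2032814938769 = 642369520139955/2032814938769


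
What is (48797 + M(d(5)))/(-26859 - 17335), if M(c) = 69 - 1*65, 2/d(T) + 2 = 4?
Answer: -48801/44194 ≈ -1.1042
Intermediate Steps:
d(T) = 1 (d(T) = 2/(-2 + 4) = 2/2 = 2*(½) = 1)
M(c) = 4 (M(c) = 69 - 65 = 4)
(48797 + M(d(5)))/(-26859 - 17335) = (48797 + 4)/(-26859 - 17335) = 48801/(-44194) = 48801*(-1/44194) = -48801/44194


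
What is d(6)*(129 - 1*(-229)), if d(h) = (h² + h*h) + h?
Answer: 27924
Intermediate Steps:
d(h) = h + 2*h² (d(h) = (h² + h²) + h = 2*h² + h = h + 2*h²)
d(6)*(129 - 1*(-229)) = (6*(1 + 2*6))*(129 - 1*(-229)) = (6*(1 + 12))*(129 + 229) = (6*13)*358 = 78*358 = 27924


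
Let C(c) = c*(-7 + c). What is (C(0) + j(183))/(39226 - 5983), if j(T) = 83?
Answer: 83/33243 ≈ 0.0024968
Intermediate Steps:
(C(0) + j(183))/(39226 - 5983) = (0*(-7 + 0) + 83)/(39226 - 5983) = (0*(-7) + 83)/33243 = (0 + 83)*(1/33243) = 83*(1/33243) = 83/33243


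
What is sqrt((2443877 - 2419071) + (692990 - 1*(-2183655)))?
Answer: sqrt(2901451) ≈ 1703.4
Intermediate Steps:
sqrt((2443877 - 2419071) + (692990 - 1*(-2183655))) = sqrt(24806 + (692990 + 2183655)) = sqrt(24806 + 2876645) = sqrt(2901451)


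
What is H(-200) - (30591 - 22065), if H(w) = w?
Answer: -8726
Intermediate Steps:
H(-200) - (30591 - 22065) = -200 - (30591 - 22065) = -200 - 1*8526 = -200 - 8526 = -8726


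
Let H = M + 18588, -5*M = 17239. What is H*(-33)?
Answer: -2498133/5 ≈ -4.9963e+5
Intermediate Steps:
M = -17239/5 (M = -1/5*17239 = -17239/5 ≈ -3447.8)
H = 75701/5 (H = -17239/5 + 18588 = 75701/5 ≈ 15140.)
H*(-33) = (75701/5)*(-33) = -2498133/5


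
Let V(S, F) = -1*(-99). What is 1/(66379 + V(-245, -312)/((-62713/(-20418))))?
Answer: 62713/4164847609 ≈ 1.5058e-5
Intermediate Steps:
V(S, F) = 99
1/(66379 + V(-245, -312)/((-62713/(-20418)))) = 1/(66379 + 99/((-62713/(-20418)))) = 1/(66379 + 99/((-62713*(-1/20418)))) = 1/(66379 + 99/(62713/20418)) = 1/(66379 + 99*(20418/62713)) = 1/(66379 + 2021382/62713) = 1/(4164847609/62713) = 62713/4164847609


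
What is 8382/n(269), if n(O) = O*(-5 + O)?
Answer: 127/1076 ≈ 0.11803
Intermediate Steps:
8382/n(269) = 8382/((269*(-5 + 269))) = 8382/((269*264)) = 8382/71016 = 8382*(1/71016) = 127/1076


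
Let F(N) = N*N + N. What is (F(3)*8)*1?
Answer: 96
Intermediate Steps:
F(N) = N + N² (F(N) = N² + N = N + N²)
(F(3)*8)*1 = ((3*(1 + 3))*8)*1 = ((3*4)*8)*1 = (12*8)*1 = 96*1 = 96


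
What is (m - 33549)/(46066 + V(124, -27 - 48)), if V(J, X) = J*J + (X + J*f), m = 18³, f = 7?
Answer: -9239/20745 ≈ -0.44536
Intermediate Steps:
m = 5832
V(J, X) = X + J² + 7*J (V(J, X) = J*J + (X + J*7) = J² + (X + 7*J) = X + J² + 7*J)
(m - 33549)/(46066 + V(124, -27 - 48)) = (5832 - 33549)/(46066 + ((-27 - 48) + 124² + 7*124)) = -27717/(46066 + (-75 + 15376 + 868)) = -27717/(46066 + 16169) = -27717/62235 = -27717*1/62235 = -9239/20745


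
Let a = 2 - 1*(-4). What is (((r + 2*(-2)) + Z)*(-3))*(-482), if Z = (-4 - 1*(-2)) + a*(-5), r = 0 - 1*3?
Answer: -56394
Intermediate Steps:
a = 6 (a = 2 + 4 = 6)
r = -3 (r = 0 - 3 = -3)
Z = -32 (Z = (-4 - 1*(-2)) + 6*(-5) = (-4 + 2) - 30 = -2 - 30 = -32)
(((r + 2*(-2)) + Z)*(-3))*(-482) = (((-3 + 2*(-2)) - 32)*(-3))*(-482) = (((-3 - 4) - 32)*(-3))*(-482) = ((-7 - 32)*(-3))*(-482) = -39*(-3)*(-482) = 117*(-482) = -56394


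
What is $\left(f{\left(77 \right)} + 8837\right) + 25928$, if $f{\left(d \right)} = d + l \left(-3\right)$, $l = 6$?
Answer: $34824$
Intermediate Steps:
$f{\left(d \right)} = -18 + d$ ($f{\left(d \right)} = d + 6 \left(-3\right) = d - 18 = -18 + d$)
$\left(f{\left(77 \right)} + 8837\right) + 25928 = \left(\left(-18 + 77\right) + 8837\right) + 25928 = \left(59 + 8837\right) + 25928 = 8896 + 25928 = 34824$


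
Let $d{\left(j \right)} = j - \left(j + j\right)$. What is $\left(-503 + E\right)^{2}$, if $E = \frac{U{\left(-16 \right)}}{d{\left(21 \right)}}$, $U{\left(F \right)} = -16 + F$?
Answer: $\frac{110901961}{441} \approx 2.5148 \cdot 10^{5}$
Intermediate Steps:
$d{\left(j \right)} = - j$ ($d{\left(j \right)} = j - 2 j = - j$)
$E = \frac{32}{21}$ ($E = \frac{-16 - 16}{\left(-1\right) 21} = - \frac{32}{-21} = \left(-32\right) \left(- \frac{1}{21}\right) = \frac{32}{21} \approx 1.5238$)
$\left(-503 + E\right)^{2} = \left(-503 + \frac{32}{21}\right)^{2} = \left(- \frac{10531}{21}\right)^{2} = \frac{110901961}{441}$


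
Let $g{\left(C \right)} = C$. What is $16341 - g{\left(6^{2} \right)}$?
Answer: $16305$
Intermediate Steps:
$16341 - g{\left(6^{2} \right)} = 16341 - 6^{2} = 16341 - 36 = 16305$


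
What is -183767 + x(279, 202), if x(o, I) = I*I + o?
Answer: -142684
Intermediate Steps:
x(o, I) = o + I² (x(o, I) = I² + o = o + I²)
-183767 + x(279, 202) = -183767 + (279 + 202²) = -183767 + (279 + 40804) = -183767 + 41083 = -142684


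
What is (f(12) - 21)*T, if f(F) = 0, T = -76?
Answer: 1596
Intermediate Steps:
(f(12) - 21)*T = (0 - 21)*(-76) = -21*(-76) = 1596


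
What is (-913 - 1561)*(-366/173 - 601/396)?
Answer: 307900433/34254 ≈ 8988.8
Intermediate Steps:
(-913 - 1561)*(-366/173 - 601/396) = -2474*(-366*1/173 - 601*1/396) = -2474*(-366/173 - 601/396) = -2474*(-248909/68508) = 307900433/34254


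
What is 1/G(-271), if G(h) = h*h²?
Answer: -1/19902511 ≈ -5.0245e-8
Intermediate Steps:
G(h) = h³
1/G(-271) = 1/((-271)³) = 1/(-19902511) = -1/19902511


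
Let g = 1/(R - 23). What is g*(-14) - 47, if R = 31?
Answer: -195/4 ≈ -48.750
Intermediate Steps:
g = ⅛ (g = 1/(31 - 23) = 1/8 = ⅛ ≈ 0.12500)
g*(-14) - 47 = (⅛)*(-14) - 47 = -7/4 - 47 = -195/4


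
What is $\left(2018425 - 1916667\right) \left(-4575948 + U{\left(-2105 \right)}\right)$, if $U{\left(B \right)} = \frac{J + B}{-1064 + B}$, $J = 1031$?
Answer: $- \frac{1475610884966604}{3169} \approx -4.6564 \cdot 10^{11}$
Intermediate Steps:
$U{\left(B \right)} = \frac{1031 + B}{-1064 + B}$
$\left(2018425 - 1916667\right) \left(-4575948 + U{\left(-2105 \right)}\right) = \left(2018425 - 1916667\right) \left(-4575948 + \frac{1031 - 2105}{-1064 - 2105}\right) = 101758 \left(-4575948 + \frac{1}{-3169} \left(-1074\right)\right) = 101758 \left(-4575948 - - \frac{1074}{3169}\right) = 101758 \left(-4575948 + \frac{1074}{3169}\right) = 101758 \left(- \frac{14501178138}{3169}\right) = - \frac{1475610884966604}{3169}$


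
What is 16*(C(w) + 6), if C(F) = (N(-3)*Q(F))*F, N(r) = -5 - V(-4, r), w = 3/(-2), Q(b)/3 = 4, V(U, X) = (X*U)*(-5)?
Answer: -15744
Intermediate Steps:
V(U, X) = -5*U*X (V(U, X) = (U*X)*(-5) = -5*U*X)
Q(b) = 12 (Q(b) = 3*4 = 12)
w = -3/2 (w = 3*(-½) = -3/2 ≈ -1.5000)
N(r) = -5 - 20*r (N(r) = -5 - (-5)*(-4)*r = -5 - 20*r)
C(F) = 660*F (C(F) = ((-5 - 20*(-3))*12)*F = ((-5 + 60)*12)*F = (55*12)*F = 660*F)
16*(C(w) + 6) = 16*(660*(-3/2) + 6) = 16*(-990 + 6) = 16*(-984) = -15744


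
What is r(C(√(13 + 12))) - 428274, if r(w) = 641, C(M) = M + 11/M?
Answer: -427633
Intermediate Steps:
r(C(√(13 + 12))) - 428274 = 641 - 428274 = -427633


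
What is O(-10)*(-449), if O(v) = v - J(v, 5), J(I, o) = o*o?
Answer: 15715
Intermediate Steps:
J(I, o) = o²
O(v) = -25 + v (O(v) = v - 1*5² = v - 1*25 = v - 25 = -25 + v)
O(-10)*(-449) = (-25 - 10)*(-449) = -35*(-449) = 15715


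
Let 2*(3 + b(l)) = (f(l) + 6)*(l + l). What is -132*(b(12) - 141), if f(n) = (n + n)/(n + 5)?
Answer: 123552/17 ≈ 7267.8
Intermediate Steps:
f(n) = 2*n/(5 + n) (f(n) = (2*n)/(5 + n) = 2*n/(5 + n))
b(l) = -3 + l*(6 + 2*l/(5 + l)) (b(l) = -3 + ((2*l/(5 + l) + 6)*(l + l))/2 = -3 + ((6 + 2*l/(5 + l))*(2*l))/2 = -3 + (2*l*(6 + 2*l/(5 + l)))/2 = -3 + l*(6 + 2*l/(5 + l)))
-132*(b(12) - 141) = -132*((-15 + 8*12**2 + 27*12)/(5 + 12) - 141) = -132*((-15 + 8*144 + 324)/17 - 141) = -132*((-15 + 1152 + 324)/17 - 141) = -132*((1/17)*1461 - 141) = -132*(1461/17 - 141) = -132*(-936/17) = 123552/17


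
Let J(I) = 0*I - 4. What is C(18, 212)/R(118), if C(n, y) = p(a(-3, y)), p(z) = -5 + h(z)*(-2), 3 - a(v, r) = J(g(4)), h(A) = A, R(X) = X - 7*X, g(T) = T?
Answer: 19/708 ≈ 0.026836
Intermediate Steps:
R(X) = -6*X
J(I) = -4 (J(I) = 0 - 4 = -4)
a(v, r) = 7 (a(v, r) = 3 - 1*(-4) = 3 + 4 = 7)
p(z) = -5 - 2*z (p(z) = -5 + z*(-2) = -5 - 2*z)
C(n, y) = -19 (C(n, y) = -5 - 2*7 = -5 - 14 = -19)
C(18, 212)/R(118) = -19/((-6*118)) = -19/(-708) = -19*(-1/708) = 19/708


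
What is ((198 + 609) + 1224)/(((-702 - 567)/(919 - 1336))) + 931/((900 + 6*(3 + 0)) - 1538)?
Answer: 58212589/87420 ≈ 665.90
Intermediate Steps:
((198 + 609) + 1224)/(((-702 - 567)/(919 - 1336))) + 931/((900 + 6*(3 + 0)) - 1538) = (807 + 1224)/((-1269/(-417))) + 931/((900 + 6*3) - 1538) = 2031/((-1269*(-1/417))) + 931/((900 + 18) - 1538) = 2031/(423/139) + 931/(918 - 1538) = 2031*(139/423) + 931/(-620) = 94103/141 + 931*(-1/620) = 94103/141 - 931/620 = 58212589/87420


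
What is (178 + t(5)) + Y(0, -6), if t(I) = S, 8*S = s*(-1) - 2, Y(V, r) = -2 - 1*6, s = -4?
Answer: 681/4 ≈ 170.25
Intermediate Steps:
Y(V, r) = -8 (Y(V, r) = -2 - 6 = -8)
S = 1/4 (S = (-4*(-1) - 2)/8 = (4 - 2)/8 = (1/8)*2 = 1/4 ≈ 0.25000)
t(I) = 1/4
(178 + t(5)) + Y(0, -6) = (178 + 1/4) - 8 = 713/4 - 8 = 681/4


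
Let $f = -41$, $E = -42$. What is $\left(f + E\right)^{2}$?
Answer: $6889$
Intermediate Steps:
$\left(f + E\right)^{2} = \left(-41 - 42\right)^{2} = \left(-83\right)^{2} = 6889$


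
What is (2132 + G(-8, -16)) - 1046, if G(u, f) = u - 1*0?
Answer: 1078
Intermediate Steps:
G(u, f) = u (G(u, f) = u + 0 = u)
(2132 + G(-8, -16)) - 1046 = (2132 - 8) - 1046 = 2124 - 1046 = 1078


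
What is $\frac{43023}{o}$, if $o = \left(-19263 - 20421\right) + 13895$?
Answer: $- \frac{43023}{25789} \approx -1.6683$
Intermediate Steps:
$o = -25789$ ($o = -39684 + 13895 = -25789$)
$\frac{43023}{o} = \frac{43023}{-25789} = 43023 \left(- \frac{1}{25789}\right) = - \frac{43023}{25789}$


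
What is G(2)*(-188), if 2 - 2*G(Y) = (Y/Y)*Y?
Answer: 0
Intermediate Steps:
G(Y) = 1 - Y/2 (G(Y) = 1 - Y/Y*Y/2 = 1 - Y/2)
G(2)*(-188) = (1 - ½*2)*(-188) = (1 - 1)*(-188) = 0*(-188) = 0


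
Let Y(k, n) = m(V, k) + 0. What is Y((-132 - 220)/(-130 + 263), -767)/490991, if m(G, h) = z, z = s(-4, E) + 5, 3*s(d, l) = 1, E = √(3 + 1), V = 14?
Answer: 16/1472973 ≈ 1.0862e-5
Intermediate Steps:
E = 2 (E = √4 = 2)
s(d, l) = ⅓ (s(d, l) = (⅓)*1 = ⅓)
z = 16/3 (z = ⅓ + 5 = 16/3 ≈ 5.3333)
m(G, h) = 16/3
Y(k, n) = 16/3 (Y(k, n) = 16/3 + 0 = 16/3)
Y((-132 - 220)/(-130 + 263), -767)/490991 = (16/3)/490991 = (16/3)*(1/490991) = 16/1472973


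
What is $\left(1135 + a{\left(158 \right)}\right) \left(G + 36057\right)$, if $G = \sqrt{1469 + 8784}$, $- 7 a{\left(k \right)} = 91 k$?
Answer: $-33136383 - 919 \sqrt{10253} \approx -3.3229 \cdot 10^{7}$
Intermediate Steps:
$a{\left(k \right)} = - 13 k$ ($a{\left(k \right)} = - \frac{91 k}{7} = - 13 k$)
$G = \sqrt{10253} \approx 101.26$
$\left(1135 + a{\left(158 \right)}\right) \left(G + 36057\right) = \left(1135 - 2054\right) \left(\sqrt{10253} + 36057\right) = \left(1135 - 2054\right) \left(36057 + \sqrt{10253}\right) = - 919 \left(36057 + \sqrt{10253}\right) = -33136383 - 919 \sqrt{10253}$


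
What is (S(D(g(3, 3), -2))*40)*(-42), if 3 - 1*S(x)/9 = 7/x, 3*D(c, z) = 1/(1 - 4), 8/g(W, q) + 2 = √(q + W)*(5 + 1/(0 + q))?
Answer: -997920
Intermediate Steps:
g(W, q) = 8/(-2 + √(W + q)*(5 + 1/q)) (g(W, q) = 8/(-2 + √(q + W)*(5 + 1/(0 + q))) = 8/(-2 + √(W + q)*(5 + 1/q)))
D(c, z) = -⅑ (D(c, z) = 1/(3*(1 - 4)) = (⅓)/(-3) = (⅓)*(-⅓) = -⅑)
S(x) = 27 - 63/x
(S(D(g(3, 3), -2))*40)*(-42) = ((27 - 63/(-⅑))*40)*(-42) = ((27 - 63*(-9))*40)*(-42) = ((27 + 567)*40)*(-42) = (594*40)*(-42) = 23760*(-42) = -997920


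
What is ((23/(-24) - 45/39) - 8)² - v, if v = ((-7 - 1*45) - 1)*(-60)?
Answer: -299599895/97344 ≈ -3077.7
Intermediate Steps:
v = 3180 (v = ((-7 - 45) - 1)*(-60) = (-52 - 1)*(-60) = -53*(-60) = 3180)
((23/(-24) - 45/39) - 8)² - v = ((23/(-24) - 45/39) - 8)² - 1*3180 = ((23*(-1/24) - 45*1/39) - 8)² - 3180 = ((-23/24 - 15/13) - 8)² - 3180 = (-659/312 - 8)² - 3180 = (-3155/312)² - 3180 = 9954025/97344 - 3180 = -299599895/97344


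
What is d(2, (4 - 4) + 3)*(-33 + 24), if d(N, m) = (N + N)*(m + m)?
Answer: -216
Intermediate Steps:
d(N, m) = 4*N*m (d(N, m) = (2*N)*(2*m) = 4*N*m)
d(2, (4 - 4) + 3)*(-33 + 24) = (4*2*((4 - 4) + 3))*(-33 + 24) = (4*2*(0 + 3))*(-9) = (4*2*3)*(-9) = 24*(-9) = -216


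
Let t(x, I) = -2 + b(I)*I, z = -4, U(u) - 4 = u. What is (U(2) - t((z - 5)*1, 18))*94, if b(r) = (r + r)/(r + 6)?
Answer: -1786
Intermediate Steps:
U(u) = 4 + u
b(r) = 2*r/(6 + r) (b(r) = (2*r)/(6 + r) = 2*r/(6 + r))
t(x, I) = -2 + 2*I**2/(6 + I) (t(x, I) = -2 + (2*I/(6 + I))*I = -2 + 2*I**2/(6 + I))
(U(2) - t((z - 5)*1, 18))*94 = ((4 + 2) - 2*(-6 + 18**2 - 1*18)/(6 + 18))*94 = (6 - 2*(-6 + 324 - 18)/24)*94 = (6 - 2*300/24)*94 = (6 - 1*25)*94 = (6 - 25)*94 = -19*94 = -1786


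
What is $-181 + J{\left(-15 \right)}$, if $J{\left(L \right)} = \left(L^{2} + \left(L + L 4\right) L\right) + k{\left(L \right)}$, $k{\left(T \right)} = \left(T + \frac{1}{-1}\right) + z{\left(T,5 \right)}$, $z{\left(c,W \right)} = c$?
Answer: $1138$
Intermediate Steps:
$k{\left(T \right)} = -1 + 2 T$ ($k{\left(T \right)} = \left(T + \frac{1}{-1}\right) + T = \left(T - 1\right) + T = \left(-1 + T\right) + T = -1 + 2 T$)
$J{\left(L \right)} = -1 + 2 L + 6 L^{2}$ ($J{\left(L \right)} = \left(L^{2} + \left(L + L 4\right) L\right) + \left(-1 + 2 L\right) = \left(L^{2} + \left(L + 4 L\right) L\right) + \left(-1 + 2 L\right) = \left(L^{2} + 5 L L\right) + \left(-1 + 2 L\right) = \left(L^{2} + 5 L^{2}\right) + \left(-1 + 2 L\right) = 6 L^{2} + \left(-1 + 2 L\right) = -1 + 2 L + 6 L^{2}$)
$-181 + J{\left(-15 \right)} = -181 + \left(-1 + 2 \left(-15\right) + 6 \left(-15\right)^{2}\right) = -181 - -1319 = -181 + 1319 = 1138$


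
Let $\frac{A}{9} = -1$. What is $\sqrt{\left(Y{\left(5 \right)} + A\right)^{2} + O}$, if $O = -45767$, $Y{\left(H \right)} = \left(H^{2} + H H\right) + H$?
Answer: $i \sqrt{43651} \approx 208.93 i$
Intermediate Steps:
$A = -9$ ($A = 9 \left(-1\right) = -9$)
$Y{\left(H \right)} = H + 2 H^{2}$ ($Y{\left(H \right)} = \left(H^{2} + H^{2}\right) + H = 2 H^{2} + H = H + 2 H^{2}$)
$\sqrt{\left(Y{\left(5 \right)} + A\right)^{2} + O} = \sqrt{\left(5 \left(1 + 2 \cdot 5\right) - 9\right)^{2} - 45767} = \sqrt{\left(5 \left(1 + 10\right) - 9\right)^{2} - 45767} = \sqrt{\left(5 \cdot 11 - 9\right)^{2} - 45767} = \sqrt{\left(55 - 9\right)^{2} - 45767} = \sqrt{46^{2} - 45767} = \sqrt{2116 - 45767} = \sqrt{-43651} = i \sqrt{43651}$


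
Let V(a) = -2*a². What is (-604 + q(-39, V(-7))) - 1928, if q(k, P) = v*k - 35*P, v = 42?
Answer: -740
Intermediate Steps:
q(k, P) = -35*P + 42*k (q(k, P) = 42*k - 35*P = -35*P + 42*k)
(-604 + q(-39, V(-7))) - 1928 = (-604 + (-(-70)*(-7)² + 42*(-39))) - 1928 = (-604 + (-(-70)*49 - 1638)) - 1928 = (-604 + (-35*(-98) - 1638)) - 1928 = (-604 + (3430 - 1638)) - 1928 = (-604 + 1792) - 1928 = 1188 - 1928 = -740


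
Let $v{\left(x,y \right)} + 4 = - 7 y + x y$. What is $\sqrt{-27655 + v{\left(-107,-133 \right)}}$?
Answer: $i \sqrt{12497} \approx 111.79 i$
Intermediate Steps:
$v{\left(x,y \right)} = -4 - 7 y + x y$ ($v{\left(x,y \right)} = -4 + \left(- 7 y + x y\right) = -4 - 7 y + x y$)
$\sqrt{-27655 + v{\left(-107,-133 \right)}} = \sqrt{-27655 - -15158} = \sqrt{-27655 + \left(-4 + 931 + 14231\right)} = \sqrt{-27655 + 15158} = \sqrt{-12497} = i \sqrt{12497}$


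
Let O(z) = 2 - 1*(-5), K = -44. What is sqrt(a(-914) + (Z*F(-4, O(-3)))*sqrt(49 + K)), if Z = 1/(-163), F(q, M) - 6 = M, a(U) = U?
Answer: sqrt(-24284066 - 2119*sqrt(5))/163 ≈ 30.235*I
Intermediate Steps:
O(z) = 7 (O(z) = 2 + 5 = 7)
F(q, M) = 6 + M
Z = -1/163 ≈ -0.0061350
sqrt(a(-914) + (Z*F(-4, O(-3)))*sqrt(49 + K)) = sqrt(-914 + (-(6 + 7)/163)*sqrt(49 - 44)) = sqrt(-914 + (-1/163*13)*sqrt(5)) = sqrt(-914 - 13*sqrt(5)/163)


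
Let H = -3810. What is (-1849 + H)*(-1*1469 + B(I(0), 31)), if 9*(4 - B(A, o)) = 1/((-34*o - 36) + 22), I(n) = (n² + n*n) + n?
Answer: 79687655561/9612 ≈ 8.2904e+6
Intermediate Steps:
I(n) = n + 2*n² (I(n) = (n² + n²) + n = 2*n² + n = n + 2*n²)
B(A, o) = 4 - 1/(9*(-14 - 34*o)) (B(A, o) = 4 - 1/(9*((-34*o - 36) + 22)) = 4 - 1/(9*((-36 - 34*o) + 22)) = 4 - 1/(9*(-14 - 34*o)))
(-1849 + H)*(-1*1469 + B(I(0), 31)) = (-1849 - 3810)*(-1*1469 + (505 + 1224*31)/(18*(7 + 17*31))) = -5659*(-1469 + (505 + 37944)/(18*(7 + 527))) = -5659*(-1469 + (1/18)*38449/534) = -5659*(-1469 + (1/18)*(1/534)*38449) = -5659*(-1469 + 38449/9612) = -5659*(-14081579/9612) = 79687655561/9612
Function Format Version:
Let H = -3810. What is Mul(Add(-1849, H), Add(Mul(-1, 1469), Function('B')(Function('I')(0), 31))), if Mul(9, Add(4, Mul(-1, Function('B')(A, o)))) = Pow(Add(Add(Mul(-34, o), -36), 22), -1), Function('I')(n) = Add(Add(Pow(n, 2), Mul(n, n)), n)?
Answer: Rational(79687655561, 9612) ≈ 8.2904e+6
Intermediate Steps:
Function('I')(n) = Add(n, Mul(2, Pow(n, 2))) (Function('I')(n) = Add(Add(Pow(n, 2), Pow(n, 2)), n) = Add(Mul(2, Pow(n, 2)), n) = Add(n, Mul(2, Pow(n, 2))))
Function('B')(A, o) = Add(4, Mul(Rational(-1, 9), Pow(Add(-14, Mul(-34, o)), -1))) (Function('B')(A, o) = Add(4, Mul(Rational(-1, 9), Pow(Add(Add(Mul(-34, o), -36), 22), -1))) = Add(4, Mul(Rational(-1, 9), Pow(Add(Add(-36, Mul(-34, o)), 22), -1))) = Add(4, Mul(Rational(-1, 9), Pow(Add(-14, Mul(-34, o)), -1))))
Mul(Add(-1849, H), Add(Mul(-1, 1469), Function('B')(Function('I')(0), 31))) = Mul(Add(-1849, -3810), Add(Mul(-1, 1469), Mul(Rational(1, 18), Pow(Add(7, Mul(17, 31)), -1), Add(505, Mul(1224, 31))))) = Mul(-5659, Add(-1469, Mul(Rational(1, 18), Pow(Add(7, 527), -1), Add(505, 37944)))) = Mul(-5659, Add(-1469, Mul(Rational(1, 18), Pow(534, -1), 38449))) = Mul(-5659, Add(-1469, Mul(Rational(1, 18), Rational(1, 534), 38449))) = Mul(-5659, Add(-1469, Rational(38449, 9612))) = Mul(-5659, Rational(-14081579, 9612)) = Rational(79687655561, 9612)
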